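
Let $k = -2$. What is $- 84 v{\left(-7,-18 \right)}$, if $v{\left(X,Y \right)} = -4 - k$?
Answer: $168$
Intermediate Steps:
$v{\left(X,Y \right)} = -2$ ($v{\left(X,Y \right)} = -4 - -2 = -4 + 2 = -2$)
$- 84 v{\left(-7,-18 \right)} = \left(-84\right) \left(-2\right) = 168$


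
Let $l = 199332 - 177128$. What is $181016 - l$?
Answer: $158812$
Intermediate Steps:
$l = 22204$ ($l = 199332 - 177128 = 22204$)
$181016 - l = 181016 - 22204 = 158812$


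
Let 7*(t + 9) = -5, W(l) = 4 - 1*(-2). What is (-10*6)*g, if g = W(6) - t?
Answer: -6600/7 ≈ -942.86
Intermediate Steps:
W(l) = 6 (W(l) = 4 + 2 = 6)
t = -68/7 (t = -9 + (1/7)*(-5) = -9 - 5/7 = -68/7 ≈ -9.7143)
g = 110/7 (g = 6 - 1*(-68/7) = 6 + 68/7 = 110/7 ≈ 15.714)
(-10*6)*g = -10*6*(110/7) = -60*110/7 = -6600/7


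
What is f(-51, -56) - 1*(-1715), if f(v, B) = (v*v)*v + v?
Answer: -130987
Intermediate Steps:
f(v, B) = v + v**3 (f(v, B) = v**2*v + v = v**3 + v = v + v**3)
f(-51, -56) - 1*(-1715) = (-51 + (-51)**3) - 1*(-1715) = (-51 - 132651) + 1715 = -132702 + 1715 = -130987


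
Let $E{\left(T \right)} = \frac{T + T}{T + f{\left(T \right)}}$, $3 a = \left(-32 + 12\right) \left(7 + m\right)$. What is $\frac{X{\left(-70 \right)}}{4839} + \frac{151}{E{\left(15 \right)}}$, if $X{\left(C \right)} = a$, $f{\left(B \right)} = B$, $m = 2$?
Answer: $\frac{243543}{1613} \approx 150.99$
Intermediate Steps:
$a = -60$ ($a = \frac{\left(-32 + 12\right) \left(7 + 2\right)}{3} = \frac{\left(-20\right) 9}{3} = \frac{1}{3} \left(-180\right) = -60$)
$X{\left(C \right)} = -60$
$E{\left(T \right)} = 1$ ($E{\left(T \right)} = \frac{T + T}{T + T} = \frac{2 T}{2 T} = 2 T \frac{1}{2 T} = 1$)
$\frac{X{\left(-70 \right)}}{4839} + \frac{151}{E{\left(15 \right)}} = - \frac{60}{4839} + \frac{151}{1} = \left(-60\right) \frac{1}{4839} + 151 \cdot 1 = - \frac{20}{1613} + 151 = \frac{243543}{1613}$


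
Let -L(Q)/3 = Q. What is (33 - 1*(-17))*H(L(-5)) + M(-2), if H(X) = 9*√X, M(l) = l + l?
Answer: -4 + 450*√15 ≈ 1738.8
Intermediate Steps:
L(Q) = -3*Q
M(l) = 2*l
(33 - 1*(-17))*H(L(-5)) + M(-2) = (33 - 1*(-17))*(9*√(-3*(-5))) + 2*(-2) = (33 + 17)*(9*√15) - 4 = 50*(9*√15) - 4 = 450*√15 - 4 = -4 + 450*√15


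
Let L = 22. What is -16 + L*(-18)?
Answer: -412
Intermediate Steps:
-16 + L*(-18) = -16 + 22*(-18) = -16 - 396 = -412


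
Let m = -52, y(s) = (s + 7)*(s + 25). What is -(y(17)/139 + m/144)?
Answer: -34481/5004 ≈ -6.8907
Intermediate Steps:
y(s) = (7 + s)*(25 + s)
-(y(17)/139 + m/144) = -((175 + 17² + 32*17)/139 - 52/144) = -((175 + 289 + 544)*(1/139) - 52*1/144) = -(1008*(1/139) - 13/36) = -(1008/139 - 13/36) = -1*34481/5004 = -34481/5004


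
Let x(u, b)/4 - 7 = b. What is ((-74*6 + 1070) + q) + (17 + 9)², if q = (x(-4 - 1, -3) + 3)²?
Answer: 1663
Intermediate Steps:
x(u, b) = 28 + 4*b
q = 361 (q = ((28 + 4*(-3)) + 3)² = ((28 - 12) + 3)² = (16 + 3)² = 19² = 361)
((-74*6 + 1070) + q) + (17 + 9)² = ((-74*6 + 1070) + 361) + (17 + 9)² = ((-444 + 1070) + 361) + 26² = (626 + 361) + 676 = 987 + 676 = 1663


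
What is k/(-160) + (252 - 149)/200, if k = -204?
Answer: 179/100 ≈ 1.7900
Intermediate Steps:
k/(-160) + (252 - 149)/200 = -204/(-160) + (252 - 149)/200 = -204*(-1/160) + 103*(1/200) = 51/40 + 103/200 = 179/100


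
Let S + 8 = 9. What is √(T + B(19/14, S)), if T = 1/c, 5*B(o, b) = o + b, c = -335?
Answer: 13*√60970/4690 ≈ 0.68443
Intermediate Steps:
S = 1 (S = -8 + 9 = 1)
B(o, b) = b/5 + o/5 (B(o, b) = (o + b)/5 = (b + o)/5 = b/5 + o/5)
T = -1/335 (T = 1/(-335) = -1/335 ≈ -0.0029851)
√(T + B(19/14, S)) = √(-1/335 + ((⅕)*1 + (19/14)/5)) = √(-1/335 + (⅕ + (19*(1/14))/5)) = √(-1/335 + (⅕ + (⅕)*(19/14))) = √(-1/335 + (⅕ + 19/70)) = √(-1/335 + 33/70) = √(2197/4690) = 13*√60970/4690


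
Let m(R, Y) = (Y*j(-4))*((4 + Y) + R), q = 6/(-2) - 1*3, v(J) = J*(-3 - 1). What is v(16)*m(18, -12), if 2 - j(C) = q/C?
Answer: 3840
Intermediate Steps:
v(J) = -4*J (v(J) = J*(-4) = -4*J)
q = -6 (q = 6*(-½) - 3 = -3 - 3 = -6)
j(C) = 2 + 6/C (j(C) = 2 - (-6)/C = 2 + 6/C)
m(R, Y) = Y*(4 + R + Y)/2 (m(R, Y) = (Y*(2 + 6/(-4)))*((4 + Y) + R) = (Y*(2 + 6*(-¼)))*(4 + R + Y) = (Y*(2 - 3/2))*(4 + R + Y) = (Y*(½))*(4 + R + Y) = (Y/2)*(4 + R + Y) = Y*(4 + R + Y)/2)
v(16)*m(18, -12) = (-4*16)*((½)*(-12)*(4 + 18 - 12)) = -32*(-12)*10 = -64*(-60) = 3840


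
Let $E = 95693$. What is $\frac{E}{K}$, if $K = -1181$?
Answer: $- \frac{95693}{1181} \approx -81.027$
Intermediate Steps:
$\frac{E}{K} = \frac{95693}{-1181} = 95693 \left(- \frac{1}{1181}\right) = - \frac{95693}{1181}$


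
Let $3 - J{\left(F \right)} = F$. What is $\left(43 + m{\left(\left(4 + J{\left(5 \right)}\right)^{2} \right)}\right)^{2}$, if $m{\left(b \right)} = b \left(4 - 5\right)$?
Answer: $1521$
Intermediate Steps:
$J{\left(F \right)} = 3 - F$
$m{\left(b \right)} = - b$ ($m{\left(b \right)} = b \left(-1\right) = - b$)
$\left(43 + m{\left(\left(4 + J{\left(5 \right)}\right)^{2} \right)}\right)^{2} = \left(43 - \left(4 + \left(3 - 5\right)\right)^{2}\right)^{2} = \left(43 - \left(4 - 2\right)^{2}\right)^{2} = \left(43 - 2^{2}\right)^{2} = \left(43 - 4\right)^{2} = 39^{2} = 1521$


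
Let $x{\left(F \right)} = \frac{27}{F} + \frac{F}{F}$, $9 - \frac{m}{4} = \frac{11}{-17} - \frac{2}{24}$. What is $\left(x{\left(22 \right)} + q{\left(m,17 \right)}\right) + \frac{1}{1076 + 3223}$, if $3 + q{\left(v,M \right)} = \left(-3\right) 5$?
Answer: $- \frac{1491731}{94578} \approx -15.772$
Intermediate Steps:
$m = \frac{1985}{51}$ ($m = 36 - 4 \left(\frac{11}{-17} - \frac{2}{24}\right) = 36 - 4 \left(11 \left(- \frac{1}{17}\right) - \frac{1}{12}\right) = 36 - 4 \left(- \frac{11}{17} - \frac{1}{12}\right) = 36 - - \frac{149}{51} = 36 + \frac{149}{51} = \frac{1985}{51} \approx 38.922$)
$q{\left(v,M \right)} = -18$ ($q{\left(v,M \right)} = -3 - 15 = -18$)
$x{\left(F \right)} = 1 + \frac{27}{F}$ ($x{\left(F \right)} = \frac{27}{F} + 1 = 1 + \frac{27}{F}$)
$\left(x{\left(22 \right)} + q{\left(m,17 \right)}\right) + \frac{1}{1076 + 3223} = \left(\frac{27 + 22}{22} - 18\right) + \frac{1}{1076 + 3223} = \left(\frac{1}{22} \cdot 49 - 18\right) + \frac{1}{4299} = \left(\frac{49}{22} - 18\right) + \frac{1}{4299} = - \frac{347}{22} + \frac{1}{4299} = - \frac{1491731}{94578}$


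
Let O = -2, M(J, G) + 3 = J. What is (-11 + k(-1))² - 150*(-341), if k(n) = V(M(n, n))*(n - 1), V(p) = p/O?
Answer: 51375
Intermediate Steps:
M(J, G) = -3 + J
V(p) = -p/2 (V(p) = p/(-2) = p*(-½) = -p/2)
k(n) = (-1 + n)*(3/2 - n/2) (k(n) = (-(-3 + n)/2)*(n - 1) = (3/2 - n/2)*(-1 + n) = (-1 + n)*(3/2 - n/2))
(-11 + k(-1))² - 150*(-341) = (-11 + (-1 - 1)*(3 - 1*(-1))/2)² - 150*(-341) = (-11 + (½)*(-2)*(3 + 1))² + 51150 = (-11 + (½)*(-2)*4)² + 51150 = (-11 - 4)² + 51150 = (-15)² + 51150 = 225 + 51150 = 51375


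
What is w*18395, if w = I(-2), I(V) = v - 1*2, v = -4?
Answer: -110370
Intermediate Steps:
I(V) = -6 (I(V) = -4 - 1*2 = -4 - 2 = -6)
w = -6
w*18395 = -6*18395 = -110370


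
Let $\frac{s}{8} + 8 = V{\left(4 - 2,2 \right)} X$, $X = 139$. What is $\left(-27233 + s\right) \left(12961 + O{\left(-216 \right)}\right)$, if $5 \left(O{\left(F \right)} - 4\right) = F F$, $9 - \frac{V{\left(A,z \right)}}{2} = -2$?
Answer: $- \frac{315825673}{5} \approx -6.3165 \cdot 10^{7}$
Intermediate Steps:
$V{\left(A,z \right)} = 22$ ($V{\left(A,z \right)} = 18 - -4 = 18 + 4 = 22$)
$O{\left(F \right)} = 4 + \frac{F^{2}}{5}$ ($O{\left(F \right)} = 4 + \frac{F F}{5} = 4 + \frac{F^{2}}{5}$)
$s = 24400$ ($s = -64 + 8 \cdot 22 \cdot 139 = -64 + 8 \cdot 3058 = -64 + 24464 = 24400$)
$\left(-27233 + s\right) \left(12961 + O{\left(-216 \right)}\right) = \left(-27233 + 24400\right) \left(12961 + \left(4 + \frac{\left(-216\right)^{2}}{5}\right)\right) = - 2833 \left(12961 + \left(4 + \frac{1}{5} \cdot 46656\right)\right) = - 2833 \left(12961 + \left(4 + \frac{46656}{5}\right)\right) = - 2833 \left(12961 + \frac{46676}{5}\right) = \left(-2833\right) \frac{111481}{5} = - \frac{315825673}{5}$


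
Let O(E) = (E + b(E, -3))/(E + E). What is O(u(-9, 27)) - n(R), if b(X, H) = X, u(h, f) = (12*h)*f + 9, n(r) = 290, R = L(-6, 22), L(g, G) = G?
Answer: -289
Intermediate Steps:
R = 22
u(h, f) = 9 + 12*f*h (u(h, f) = 12*f*h + 9 = 9 + 12*f*h)
O(E) = 1 (O(E) = (E + E)/(E + E) = (2*E)/((2*E)) = (2*E)*(1/(2*E)) = 1)
O(u(-9, 27)) - n(R) = 1 - 1*290 = 1 - 290 = -289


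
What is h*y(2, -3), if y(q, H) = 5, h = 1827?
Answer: 9135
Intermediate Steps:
h*y(2, -3) = 1827*5 = 9135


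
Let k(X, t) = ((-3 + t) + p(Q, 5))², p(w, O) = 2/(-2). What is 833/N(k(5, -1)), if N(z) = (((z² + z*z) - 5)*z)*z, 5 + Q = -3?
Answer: 833/778125 ≈ 0.0010705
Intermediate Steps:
Q = -8 (Q = -5 - 3 = -8)
p(w, O) = -1 (p(w, O) = 2*(-½) = -1)
k(X, t) = (-4 + t)² (k(X, t) = ((-3 + t) - 1)² = (-4 + t)²)
N(z) = z²*(-5 + 2*z²) (N(z) = (((z² + z²) - 5)*z)*z = ((2*z² - 5)*z)*z = ((-5 + 2*z²)*z)*z = (z*(-5 + 2*z²))*z = z²*(-5 + 2*z²))
833/N(k(5, -1)) = 833/((((-4 - 1)²)²*(-5 + 2*((-4 - 1)²)²))) = 833/((((-5)²)²*(-5 + 2*((-5)²)²))) = 833/((25²*(-5 + 2*25²))) = 833/((625*(-5 + 2*625))) = 833/((625*(-5 + 1250))) = 833/((625*1245)) = 833/778125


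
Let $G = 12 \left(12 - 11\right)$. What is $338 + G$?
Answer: $350$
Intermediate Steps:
$G = 12$ ($G = 12 \cdot 1 = 12$)
$338 + G = 338 + 12 = 350$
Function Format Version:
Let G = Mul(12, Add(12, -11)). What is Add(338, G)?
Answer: 350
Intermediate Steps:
G = 12 (G = Mul(12, 1) = 12)
Add(338, G) = Add(338, 12) = 350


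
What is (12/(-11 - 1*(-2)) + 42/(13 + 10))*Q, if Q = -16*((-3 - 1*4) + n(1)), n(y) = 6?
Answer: 544/69 ≈ 7.8841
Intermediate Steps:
Q = 16 (Q = -16*((-3 - 1*4) + 6) = -16*((-3 - 4) + 6) = -16*(-7 + 6) = -16*(-1) = 16)
(12/(-11 - 1*(-2)) + 42/(13 + 10))*Q = (12/(-11 - 1*(-2)) + 42/(13 + 10))*16 = (12/(-11 + 2) + 42/23)*16 = (12/(-9) + 42*(1/23))*16 = (12*(-⅑) + 42/23)*16 = (-4/3 + 42/23)*16 = (34/69)*16 = 544/69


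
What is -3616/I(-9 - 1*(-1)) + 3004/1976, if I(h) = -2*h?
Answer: -110893/494 ≈ -224.48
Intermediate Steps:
-3616/I(-9 - 1*(-1)) + 3004/1976 = -3616*(-1/(2*(-9 - 1*(-1)))) + 3004/1976 = -3616*(-1/(2*(-9 + 1))) + 3004*(1/1976) = -3616/((-2*(-8))) + 751/494 = -3616/16 + 751/494 = -3616*1/16 + 751/494 = -226 + 751/494 = -110893/494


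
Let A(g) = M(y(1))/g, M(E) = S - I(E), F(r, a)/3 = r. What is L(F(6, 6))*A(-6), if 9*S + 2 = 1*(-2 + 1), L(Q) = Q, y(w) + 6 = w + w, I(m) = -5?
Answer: -14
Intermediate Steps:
F(r, a) = 3*r
y(w) = -6 + 2*w (y(w) = -6 + (w + w) = -6 + 2*w)
S = -⅓ (S = -2/9 + (1*(-2 + 1))/9 = -2/9 + (1*(-1))/9 = -2/9 + (⅑)*(-1) = -2/9 - ⅑ = -⅓ ≈ -0.33333)
M(E) = 14/3 (M(E) = -⅓ - 1*(-5) = -⅓ + 5 = 14/3)
A(g) = 14/(3*g)
L(F(6, 6))*A(-6) = (3*6)*((14/3)/(-6)) = 18*((14/3)*(-⅙)) = 18*(-7/9) = -14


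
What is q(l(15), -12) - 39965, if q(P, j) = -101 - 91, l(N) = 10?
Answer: -40157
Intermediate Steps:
q(P, j) = -192
q(l(15), -12) - 39965 = -192 - 39965 = -40157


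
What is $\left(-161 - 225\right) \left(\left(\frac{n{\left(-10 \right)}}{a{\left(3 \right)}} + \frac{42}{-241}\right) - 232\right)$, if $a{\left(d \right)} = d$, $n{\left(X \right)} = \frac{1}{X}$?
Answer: $\frac{324020173}{3615} \approx 89632.0$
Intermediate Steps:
$\left(-161 - 225\right) \left(\left(\frac{n{\left(-10 \right)}}{a{\left(3 \right)}} + \frac{42}{-241}\right) - 232\right) = \left(-161 - 225\right) \left(\left(\frac{1}{\left(-10\right) 3} + \frac{42}{-241}\right) - 232\right) = - 386 \left(\left(\left(- \frac{1}{10}\right) \frac{1}{3} + 42 \left(- \frac{1}{241}\right)\right) - 232\right) = - 386 \left(\left(- \frac{1}{30} - \frac{42}{241}\right) - 232\right) = - 386 \left(- \frac{1501}{7230} - 232\right) = \left(-386\right) \left(- \frac{1678861}{7230}\right) = \frac{324020173}{3615}$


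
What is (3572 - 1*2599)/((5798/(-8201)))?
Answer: -7979573/5798 ≈ -1376.3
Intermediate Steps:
(3572 - 1*2599)/((5798/(-8201))) = (3572 - 2599)/((5798*(-1/8201))) = 973/(-5798/8201) = 973*(-8201/5798) = -7979573/5798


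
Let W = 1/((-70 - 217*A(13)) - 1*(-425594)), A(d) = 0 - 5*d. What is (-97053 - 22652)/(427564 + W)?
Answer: -52625789445/187969533757 ≈ -0.27997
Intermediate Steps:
A(d) = -5*d (A(d) = 0 - 5*d = -5*d)
W = 1/439629 (W = 1/((-70 - (-1085)*13) - 1*(-425594)) = 1/((-70 - 217*(-65)) + 425594) = 1/((-70 + 14105) + 425594) = 1/(14035 + 425594) = 1/439629 ≈ 2.2746e-6)
(-97053 - 22652)/(427564 + W) = (-97053 - 22652)/(427564 + 1/439629) = -119705/187969533757/439629 = -119705*439629/187969533757 = -52625789445/187969533757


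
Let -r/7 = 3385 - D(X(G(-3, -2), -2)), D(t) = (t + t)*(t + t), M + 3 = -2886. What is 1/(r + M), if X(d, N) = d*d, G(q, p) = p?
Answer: -1/26136 ≈ -3.8261e-5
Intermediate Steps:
M = -2889 (M = -3 - 2886 = -2889)
X(d, N) = d**2
D(t) = 4*t**2 (D(t) = (2*t)*(2*t) = 4*t**2)
r = -23247 (r = -7*(3385 - 4*((-2)**2)**2) = -7*(3385 - 4*4**2) = -7*(3385 - 4*16) = -7*(3385 - 1*64) = -7*(3385 - 64) = -7*3321 = -23247)
1/(r + M) = 1/(-23247 - 2889) = 1/(-26136) = -1/26136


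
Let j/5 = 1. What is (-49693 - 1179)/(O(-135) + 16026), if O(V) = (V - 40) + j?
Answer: -6359/1982 ≈ -3.2084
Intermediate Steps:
j = 5 (j = 5*1 = 5)
O(V) = -35 + V (O(V) = (V - 40) + 5 = (-40 + V) + 5 = -35 + V)
(-49693 - 1179)/(O(-135) + 16026) = (-49693 - 1179)/((-35 - 135) + 16026) = -50872/(-170 + 16026) = -50872/15856 = -50872*1/15856 = -6359/1982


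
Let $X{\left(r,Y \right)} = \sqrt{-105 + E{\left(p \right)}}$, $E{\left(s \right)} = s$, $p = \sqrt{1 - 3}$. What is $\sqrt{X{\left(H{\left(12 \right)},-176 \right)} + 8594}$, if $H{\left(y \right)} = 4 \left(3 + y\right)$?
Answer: $\sqrt{8594 + \sqrt{-105 + i \sqrt{2}}} \approx 92.704 + 0.0553 i$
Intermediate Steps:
$p = i \sqrt{2}$ ($p = \sqrt{-2} = i \sqrt{2} \approx 1.4142 i$)
$H{\left(y \right)} = 12 + 4 y$
$X{\left(r,Y \right)} = \sqrt{-105 + i \sqrt{2}}$
$\sqrt{X{\left(H{\left(12 \right)},-176 \right)} + 8594} = \sqrt{\sqrt{-105 + i \sqrt{2}} + 8594} = \sqrt{8594 + \sqrt{-105 + i \sqrt{2}}}$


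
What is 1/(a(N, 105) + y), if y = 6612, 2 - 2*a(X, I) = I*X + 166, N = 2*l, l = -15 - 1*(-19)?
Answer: 1/6110 ≈ 0.00016367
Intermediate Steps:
l = 4 (l = -15 + 19 = 4)
N = 8 (N = 2*4 = 8)
a(X, I) = -82 - I*X/2 (a(X, I) = 1 - (I*X + 166)/2 = 1 - (166 + I*X)/2 = 1 + (-83 - I*X/2) = -82 - I*X/2)
1/(a(N, 105) + y) = 1/((-82 - ½*105*8) + 6612) = 1/((-82 - 420) + 6612) = 1/(-502 + 6612) = 1/6110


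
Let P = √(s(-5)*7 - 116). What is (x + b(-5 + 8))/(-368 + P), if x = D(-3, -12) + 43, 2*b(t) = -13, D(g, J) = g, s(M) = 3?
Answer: -12328/135519 - 67*I*√95/271038 ≈ -0.090969 - 0.0024094*I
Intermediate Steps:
b(t) = -13/2 (b(t) = (½)*(-13) = -13/2)
P = I*√95 (P = √(3*7 - 116) = √(21 - 116) = √(-95) = I*√95 ≈ 9.7468*I)
x = 40 (x = -3 + 43 = 40)
(x + b(-5 + 8))/(-368 + P) = (40 - 13/2)/(-368 + I*√95) = 67/(2*(-368 + I*√95))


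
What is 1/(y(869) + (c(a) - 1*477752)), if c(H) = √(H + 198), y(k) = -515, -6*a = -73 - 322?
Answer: -2869602/1372435938151 - √9498/1372435938151 ≈ -2.0910e-6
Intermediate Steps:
a = 395/6 (a = -(-73 - 322)/6 = -⅙*(-395) = 395/6 ≈ 65.833)
c(H) = √(198 + H)
1/(y(869) + (c(a) - 1*477752)) = 1/(-515 + (√(198 + 395/6) - 1*477752)) = 1/(-515 + (√(1583/6) - 477752)) = 1/(-515 + (√9498/6 - 477752)) = 1/(-515 + (-477752 + √9498/6)) = 1/(-478267 + √9498/6)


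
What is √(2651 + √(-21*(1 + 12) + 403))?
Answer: √(2651 + √130) ≈ 51.598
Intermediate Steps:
√(2651 + √(-21*(1 + 12) + 403)) = √(2651 + √(-21*13 + 403)) = √(2651 + √(-273 + 403)) = √(2651 + √130)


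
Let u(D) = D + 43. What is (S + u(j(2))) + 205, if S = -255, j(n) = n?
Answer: -5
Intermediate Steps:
u(D) = 43 + D
(S + u(j(2))) + 205 = (-255 + (43 + 2)) + 205 = (-255 + 45) + 205 = -210 + 205 = -5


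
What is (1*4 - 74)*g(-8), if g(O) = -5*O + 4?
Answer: -3080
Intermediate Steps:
g(O) = 4 - 5*O
(1*4 - 74)*g(-8) = (1*4 - 74)*(4 - 5*(-8)) = (4 - 74)*(4 + 40) = -70*44 = -3080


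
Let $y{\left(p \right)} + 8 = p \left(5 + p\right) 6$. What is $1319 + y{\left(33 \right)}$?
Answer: $8835$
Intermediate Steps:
$y{\left(p \right)} = -8 + 6 p \left(5 + p\right)$ ($y{\left(p \right)} = -8 + p \left(5 + p\right) 6 = -8 + 6 p \left(5 + p\right)$)
$1319 + y{\left(33 \right)} = 1319 + \left(-8 + 6 \cdot 33^{2} + 30 \cdot 33\right) = 1319 + \left(-8 + 6 \cdot 1089 + 990\right) = 1319 + \left(-8 + 6534 + 990\right) = 1319 + 7516 = 8835$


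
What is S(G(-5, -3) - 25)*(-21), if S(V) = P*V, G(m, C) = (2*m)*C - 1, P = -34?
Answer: 2856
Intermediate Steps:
G(m, C) = -1 + 2*C*m (G(m, C) = 2*C*m - 1 = -1 + 2*C*m)
S(V) = -34*V
S(G(-5, -3) - 25)*(-21) = -34*((-1 + 2*(-3)*(-5)) - 25)*(-21) = -34*((-1 + 30) - 25)*(-21) = -34*(29 - 25)*(-21) = -34*4*(-21) = -136*(-21) = 2856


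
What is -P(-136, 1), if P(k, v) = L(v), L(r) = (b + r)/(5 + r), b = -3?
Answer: 1/3 ≈ 0.33333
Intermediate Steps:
L(r) = (-3 + r)/(5 + r)
P(k, v) = (-3 + v)/(5 + v)
-P(-136, 1) = -(-3 + 1)/(5 + 1) = -(-2)/6 = -1*(-1/3) = 1/3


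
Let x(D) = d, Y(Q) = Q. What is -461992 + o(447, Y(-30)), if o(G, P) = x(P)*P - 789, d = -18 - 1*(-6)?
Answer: -462421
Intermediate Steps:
d = -12 (d = -18 + 6 = -12)
x(D) = -12
o(G, P) = -789 - 12*P (o(G, P) = -12*P - 789 = -789 - 12*P)
-461992 + o(447, Y(-30)) = -461992 + (-789 - 12*(-30)) = -461992 + (-789 + 360) = -461992 - 429 = -462421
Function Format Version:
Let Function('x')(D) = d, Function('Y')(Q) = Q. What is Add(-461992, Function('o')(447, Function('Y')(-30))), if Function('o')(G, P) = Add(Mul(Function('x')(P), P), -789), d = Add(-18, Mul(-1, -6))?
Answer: -462421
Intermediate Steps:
d = -12 (d = Add(-18, 6) = -12)
Function('x')(D) = -12
Function('o')(G, P) = Add(-789, Mul(-12, P)) (Function('o')(G, P) = Add(Mul(-12, P), -789) = Add(-789, Mul(-12, P)))
Add(-461992, Function('o')(447, Function('Y')(-30))) = Add(-461992, Add(-789, Mul(-12, -30))) = Add(-461992, Add(-789, 360)) = Add(-461992, -429) = -462421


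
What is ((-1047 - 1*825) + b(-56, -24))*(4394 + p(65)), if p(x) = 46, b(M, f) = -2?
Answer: -8320560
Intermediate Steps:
((-1047 - 1*825) + b(-56, -24))*(4394 + p(65)) = ((-1047 - 1*825) - 2)*(4394 + 46) = ((-1047 - 825) - 2)*4440 = (-1872 - 2)*4440 = -1874*4440 = -8320560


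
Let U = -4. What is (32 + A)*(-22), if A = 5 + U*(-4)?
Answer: -1166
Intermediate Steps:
A = 21 (A = 5 - 4*(-4) = 5 + 16 = 21)
(32 + A)*(-22) = (32 + 21)*(-22) = 53*(-22) = -1166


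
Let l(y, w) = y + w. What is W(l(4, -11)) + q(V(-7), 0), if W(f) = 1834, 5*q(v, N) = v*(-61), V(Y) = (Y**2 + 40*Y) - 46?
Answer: 26067/5 ≈ 5213.4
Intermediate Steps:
V(Y) = -46 + Y**2 + 40*Y
l(y, w) = w + y
q(v, N) = -61*v/5 (q(v, N) = (v*(-61))/5 = (-61*v)/5 = -61*v/5)
W(l(4, -11)) + q(V(-7), 0) = 1834 - 61*(-46 + (-7)**2 + 40*(-7))/5 = 1834 - 61*(-46 + 49 - 280)/5 = 1834 - 61/5*(-277) = 1834 + 16897/5 = 26067/5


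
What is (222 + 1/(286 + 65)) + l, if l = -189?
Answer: 11584/351 ≈ 33.003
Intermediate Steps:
(222 + 1/(286 + 65)) + l = (222 + 1/(286 + 65)) - 189 = (222 + 1/351) - 189 = 77923/351 - 189 = 11584/351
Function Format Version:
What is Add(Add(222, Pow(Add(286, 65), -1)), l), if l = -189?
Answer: Rational(11584, 351) ≈ 33.003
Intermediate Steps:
Add(Add(222, Pow(Add(286, 65), -1)), l) = Add(Add(222, Pow(Add(286, 65), -1)), -189) = Add(Add(222, Pow(351, -1)), -189) = Add(Add(222, Rational(1, 351)), -189) = Add(Rational(77923, 351), -189) = Rational(11584, 351)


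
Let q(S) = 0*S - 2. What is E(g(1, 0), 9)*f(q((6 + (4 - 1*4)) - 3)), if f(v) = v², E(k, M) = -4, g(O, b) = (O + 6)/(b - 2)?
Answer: -16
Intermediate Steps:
g(O, b) = (6 + O)/(-2 + b)
q(S) = -2 (q(S) = 0 - 2 = -2)
E(g(1, 0), 9)*f(q((6 + (4 - 1*4)) - 3)) = -4*(-2)² = -4*4 = -16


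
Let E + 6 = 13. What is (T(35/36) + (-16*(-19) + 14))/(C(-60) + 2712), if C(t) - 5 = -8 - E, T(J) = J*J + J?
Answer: 414613/3501792 ≈ 0.11840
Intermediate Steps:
E = 7 (E = -6 + 13 = 7)
T(J) = J + J² (T(J) = J² + J = J + J²)
C(t) = -10 (C(t) = 5 + (-8 - 1*7) = 5 + (-8 - 7) = 5 - 15 = -10)
(T(35/36) + (-16*(-19) + 14))/(C(-60) + 2712) = ((35/36)*(1 + 35/36) + (-16*(-19) + 14))/(-10 + 2712) = ((35*(1/36))*(1 + 35*(1/36)) + (304 + 14))/2702 = (35*(1 + 35/36)/36 + 318)*(1/2702) = ((35/36)*(71/36) + 318)*(1/2702) = (2485/1296 + 318)*(1/2702) = (414613/1296)*(1/2702) = 414613/3501792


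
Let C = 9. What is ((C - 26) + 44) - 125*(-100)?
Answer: 12527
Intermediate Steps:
((C - 26) + 44) - 125*(-100) = ((9 - 26) + 44) - 125*(-100) = (-17 + 44) + 12500 = 27 + 12500 = 12527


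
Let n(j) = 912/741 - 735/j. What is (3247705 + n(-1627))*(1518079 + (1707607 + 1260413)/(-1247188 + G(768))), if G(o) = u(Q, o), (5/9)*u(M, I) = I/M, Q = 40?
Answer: 120652063744483029676/24471707 ≈ 4.9303e+12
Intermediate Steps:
u(M, I) = 9*I/(5*M) (u(M, I) = 9*(I/M)/5 = 9*I/(5*M))
G(o) = 9*o/200 (G(o) = (9/5)*o/40 = (9/5)*o*(1/40) = 9*o/200)
n(j) = 16/13 - 735/j (n(j) = 912*(1/741) - 735/j = 16/13 - 735/j)
(3247705 + n(-1627))*(1518079 + (1707607 + 1260413)/(-1247188 + G(768))) = (3247705 + (16/13 - 735/(-1627)))*(1518079 + (1707607 + 1260413)/(-1247188 + (9/200)*768)) = (3247705 + (16/13 - 735*(-1/1627)))*(1518079 + 2968020/(-1247188 + 864/25)) = (3247705 + (16/13 + 735/1627))*(1518079 + 2968020/(-31178836/25)) = (3247705 + 35587/21151)*(1518079 + 2968020*(-25/31178836)) = 68692244042*(1518079 - 18550125/7794709)/21151 = (68692244042/21151)*(11832965493886/7794709) = 120652063744483029676/24471707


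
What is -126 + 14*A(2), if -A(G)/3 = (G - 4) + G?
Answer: -126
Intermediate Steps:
A(G) = 12 - 6*G (A(G) = -3*((G - 4) + G) = -3*((-4 + G) + G) = -3*(-4 + 2*G) = 12 - 6*G)
-126 + 14*A(2) = -126 + 14*(12 - 6*2) = -126 + 14*(12 - 12) = -126 + 14*0 = -126 + 0 = -126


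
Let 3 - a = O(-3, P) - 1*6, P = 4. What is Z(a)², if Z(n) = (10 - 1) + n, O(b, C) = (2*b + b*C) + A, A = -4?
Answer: 1600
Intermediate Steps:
O(b, C) = -4 + 2*b + C*b (O(b, C) = (2*b + b*C) - 4 = (2*b + C*b) - 4 = -4 + 2*b + C*b)
a = 31 (a = 3 - ((-4 + 2*(-3) + 4*(-3)) - 1*6) = 3 - ((-4 - 6 - 12) - 6) = 3 - (-22 - 6) = 3 - 1*(-28) = 3 + 28 = 31)
Z(n) = 9 + n
Z(a)² = (9 + 31)² = 40² = 1600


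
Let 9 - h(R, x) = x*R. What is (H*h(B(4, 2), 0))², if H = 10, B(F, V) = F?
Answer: 8100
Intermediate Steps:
h(R, x) = 9 - R*x (h(R, x) = 9 - x*R = 9 - R*x)
(H*h(B(4, 2), 0))² = (10*(9 - 1*4*0))² = (10*(9 + 0))² = (10*9)² = 90² = 8100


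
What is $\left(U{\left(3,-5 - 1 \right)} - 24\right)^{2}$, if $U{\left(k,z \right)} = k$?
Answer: $441$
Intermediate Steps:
$\left(U{\left(3,-5 - 1 \right)} - 24\right)^{2} = \left(3 - 24\right)^{2} = \left(-21\right)^{2} = 441$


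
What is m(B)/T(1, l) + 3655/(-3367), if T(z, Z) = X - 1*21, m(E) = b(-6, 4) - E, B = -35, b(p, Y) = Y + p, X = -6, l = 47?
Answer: -69932/30303 ≈ -2.3078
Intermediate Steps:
m(E) = -2 - E (m(E) = (4 - 6) - E = -2 - E)
T(z, Z) = -27 (T(z, Z) = -6 - 1*21 = -6 - 21 = -27)
m(B)/T(1, l) + 3655/(-3367) = (-2 - 1*(-35))/(-27) + 3655/(-3367) = (-2 + 35)*(-1/27) + 3655*(-1/3367) = 33*(-1/27) - 3655/3367 = -11/9 - 3655/3367 = -69932/30303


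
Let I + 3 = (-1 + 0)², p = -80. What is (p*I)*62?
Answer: 9920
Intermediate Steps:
I = -2 (I = -3 + (-1 + 0)² = -3 + (-1)² = -3 + 1 = -2)
(p*I)*62 = -80*(-2)*62 = 160*62 = 9920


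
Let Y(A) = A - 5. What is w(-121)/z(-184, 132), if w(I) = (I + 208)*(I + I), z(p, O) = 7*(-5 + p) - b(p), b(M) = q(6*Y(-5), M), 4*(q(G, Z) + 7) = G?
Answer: 21054/1301 ≈ 16.183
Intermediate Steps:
Y(A) = -5 + A
q(G, Z) = -7 + G/4
b(M) = -22 (b(M) = -7 + (6*(-5 - 5))/4 = -7 + (6*(-10))/4 = -7 + (1/4)*(-60) = -7 - 15 = -22)
z(p, O) = -13 + 7*p (z(p, O) = 7*(-5 + p) - 1*(-22) = (-35 + 7*p) + 22 = -13 + 7*p)
w(I) = 2*I*(208 + I) (w(I) = (208 + I)*(2*I) = 2*I*(208 + I))
w(-121)/z(-184, 132) = (2*(-121)*(208 - 121))/(-13 + 7*(-184)) = (2*(-121)*87)/(-13 - 1288) = -21054/(-1301) = -21054*(-1/1301) = 21054/1301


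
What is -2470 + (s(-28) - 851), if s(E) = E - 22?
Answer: -3371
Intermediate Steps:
s(E) = -22 + E
-2470 + (s(-28) - 851) = -2470 + ((-22 - 28) - 851) = -2470 + (-50 - 851) = -2470 - 901 = -3371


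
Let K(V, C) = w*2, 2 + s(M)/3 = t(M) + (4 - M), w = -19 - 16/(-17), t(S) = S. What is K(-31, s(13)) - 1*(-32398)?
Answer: 550152/17 ≈ 32362.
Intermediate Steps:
w = -307/17 (w = -19 - 16*(-1)/17 = -19 - 1*(-16/17) = -19 + 16/17 = -307/17 ≈ -18.059)
s(M) = 6 (s(M) = -6 + 3*(M + (4 - M)) = -6 + 3*4 = -6 + 12 = 6)
K(V, C) = -614/17 (K(V, C) = -307/17*2 = -614/17)
K(-31, s(13)) - 1*(-32398) = -614/17 - 1*(-32398) = -614/17 + 32398 = 550152/17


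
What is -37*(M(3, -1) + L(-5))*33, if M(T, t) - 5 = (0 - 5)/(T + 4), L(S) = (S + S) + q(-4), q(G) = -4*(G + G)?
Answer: -224664/7 ≈ -32095.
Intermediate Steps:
q(G) = -8*G
L(S) = 32 + 2*S (L(S) = (S + S) - 8*(-4) = 2*S + 32 = 32 + 2*S)
M(T, t) = 5 - 5/(4 + T) (M(T, t) = 5 + (0 - 5)/(T + 4) = 5 - 5/(4 + T))
-37*(M(3, -1) + L(-5))*33 = -37*(5*(3 + 3)/(4 + 3) + (32 + 2*(-5)))*33 = -37*(5*6/7 + (32 - 10))*33 = -37*(5*(1/7)*6 + 22)*33 = -37*(30/7 + 22)*33 = -37*184/7*33 = -6808/7*33 = -224664/7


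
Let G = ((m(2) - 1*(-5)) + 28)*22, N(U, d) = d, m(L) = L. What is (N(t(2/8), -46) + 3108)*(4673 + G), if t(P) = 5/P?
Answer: 16666466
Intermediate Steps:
G = 770 (G = ((2 - 1*(-5)) + 28)*22 = ((2 + 5) + 28)*22 = (7 + 28)*22 = 35*22 = 770)
(N(t(2/8), -46) + 3108)*(4673 + G) = (-46 + 3108)*(4673 + 770) = 3062*5443 = 16666466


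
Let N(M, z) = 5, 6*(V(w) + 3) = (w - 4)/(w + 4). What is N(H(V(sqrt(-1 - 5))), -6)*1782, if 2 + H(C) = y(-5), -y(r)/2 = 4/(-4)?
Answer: 8910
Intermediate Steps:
y(r) = 2 (y(r) = -8/(-4) = -8*(-1)/4 = -2*(-1) = 2)
V(w) = -3 + (-4 + w)/(6*(4 + w)) (V(w) = -3 + ((w - 4)/(w + 4))/6 = -3 + ((-4 + w)/(4 + w))/6 = -3 + (-4 + w)/(6*(4 + w)))
H(C) = 0 (H(C) = -2 + 2 = 0)
N(H(V(sqrt(-1 - 5))), -6)*1782 = 5*1782 = 8910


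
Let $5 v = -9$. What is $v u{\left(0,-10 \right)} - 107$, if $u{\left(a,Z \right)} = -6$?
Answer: $- \frac{481}{5} \approx -96.2$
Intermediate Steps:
$v = - \frac{9}{5}$ ($v = \frac{1}{5} \left(-9\right) = - \frac{9}{5} \approx -1.8$)
$v u{\left(0,-10 \right)} - 107 = \left(- \frac{9}{5}\right) \left(-6\right) - 107 = \frac{54}{5} - 107 = - \frac{481}{5}$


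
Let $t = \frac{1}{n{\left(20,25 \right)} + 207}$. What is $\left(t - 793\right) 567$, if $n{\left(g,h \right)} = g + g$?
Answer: $- \frac{111058290}{247} \approx -4.4963 \cdot 10^{5}$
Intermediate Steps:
$n{\left(g,h \right)} = 2 g$
$t = \frac{1}{247}$ ($t = \frac{1}{2 \cdot 20 + 207} = \frac{1}{40 + 207} = \frac{1}{247} \approx 0.0040486$)
$\left(t - 793\right) 567 = \left(\frac{1}{247} - 793\right) 567 = \left(- \frac{195870}{247}\right) 567 = - \frac{111058290}{247}$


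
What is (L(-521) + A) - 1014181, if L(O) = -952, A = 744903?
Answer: -270230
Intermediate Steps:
(L(-521) + A) - 1014181 = (-952 + 744903) - 1014181 = 743951 - 1014181 = -270230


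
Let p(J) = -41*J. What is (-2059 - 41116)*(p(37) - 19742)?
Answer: 917857325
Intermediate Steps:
(-2059 - 41116)*(p(37) - 19742) = (-2059 - 41116)*(-41*37 - 19742) = -43175*(-1517 - 19742) = -43175*(-21259) = 917857325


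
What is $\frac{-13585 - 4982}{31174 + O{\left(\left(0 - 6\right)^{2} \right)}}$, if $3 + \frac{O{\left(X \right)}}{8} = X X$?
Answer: $- \frac{18567}{41518} \approx -0.4472$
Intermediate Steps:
$O{\left(X \right)} = -24 + 8 X^{2}$ ($O{\left(X \right)} = -24 + 8 X X = -24 + 8 X^{2}$)
$\frac{-13585 - 4982}{31174 + O{\left(\left(0 - 6\right)^{2} \right)}} = \frac{-13585 - 4982}{31174 - \left(24 - 8 \left(\left(0 - 6\right)^{2}\right)^{2}\right)} = - \frac{18567}{31174 - \left(24 - 8 \left(\left(-6\right)^{2}\right)^{2}\right)} = - \frac{18567}{31174 - \left(24 - 8 \cdot 36^{2}\right)} = - \frac{18567}{31174 + \left(-24 + 8 \cdot 1296\right)} = - \frac{18567}{31174 + \left(-24 + 10368\right)} = - \frac{18567}{31174 + 10344} = - \frac{18567}{41518}$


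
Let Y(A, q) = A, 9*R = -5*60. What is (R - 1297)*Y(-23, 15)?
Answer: 91793/3 ≈ 30598.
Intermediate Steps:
R = -100/3 (R = (-5*60)/9 = (1/9)*(-300) = -100/3 ≈ -33.333)
(R - 1297)*Y(-23, 15) = (-100/3 - 1297)*(-23) = -3991/3*(-23) = 91793/3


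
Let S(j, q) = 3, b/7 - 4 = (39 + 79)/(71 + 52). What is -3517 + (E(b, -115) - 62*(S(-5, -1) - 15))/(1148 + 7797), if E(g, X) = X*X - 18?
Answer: -31445614/8945 ≈ -3515.4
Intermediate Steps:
b = 4270/123 (b = 28 + 7*((39 + 79)/(71 + 52)) = 28 + 7*(118/123) = 28 + 826/123 = 4270/123 ≈ 34.715)
E(g, X) = -18 + X² (E(g, X) = X² - 18 = -18 + X²)
-3517 + (E(b, -115) - 62*(S(-5, -1) - 15))/(1148 + 7797) = -3517 + ((-18 + (-115)²) - 62*(3 - 15))/(1148 + 7797) = -3517 + ((-18 + 13225) - 62*(-12))/8945 = -3517 + (13207 + 744)*(1/8945) = -3517 + 13951*(1/8945) = -3517 + 13951/8945 = -31445614/8945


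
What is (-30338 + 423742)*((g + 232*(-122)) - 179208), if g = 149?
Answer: -81577433652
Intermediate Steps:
(-30338 + 423742)*((g + 232*(-122)) - 179208) = (-30338 + 423742)*((149 + 232*(-122)) - 179208) = 393404*((149 - 28304) - 179208) = 393404*(-28155 - 179208) = 393404*(-207363) = -81577433652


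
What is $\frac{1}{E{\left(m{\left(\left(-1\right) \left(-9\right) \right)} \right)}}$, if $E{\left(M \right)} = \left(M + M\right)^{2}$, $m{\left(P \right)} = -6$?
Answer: $\frac{1}{144} \approx 0.0069444$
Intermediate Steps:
$E{\left(M \right)} = 4 M^{2}$ ($E{\left(M \right)} = \left(2 M\right)^{2} = 4 M^{2}$)
$\frac{1}{E{\left(m{\left(\left(-1\right) \left(-9\right) \right)} \right)}} = \frac{1}{4 \left(-6\right)^{2}} = \frac{1}{4 \cdot 36} = \frac{1}{144}$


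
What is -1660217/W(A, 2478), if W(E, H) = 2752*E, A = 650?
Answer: -127709/137600 ≈ -0.92812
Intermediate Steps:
-1660217/W(A, 2478) = -1660217/(2752*650) = -1660217/1788800 = -1660217*1/1788800 = -127709/137600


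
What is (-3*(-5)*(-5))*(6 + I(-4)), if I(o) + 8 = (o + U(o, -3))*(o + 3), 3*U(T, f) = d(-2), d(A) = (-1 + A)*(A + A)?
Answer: 150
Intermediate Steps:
d(A) = 2*A*(-1 + A) (d(A) = (-1 + A)*(2*A) = 2*A*(-1 + A))
U(T, f) = 4 (U(T, f) = (2*(-2)*(-1 - 2))/3 = (2*(-2)*(-3))/3 = (⅓)*12 = 4)
I(o) = -8 + (3 + o)*(4 + o) (I(o) = -8 + (o + 4)*(o + 3) = -8 + (4 + o)*(3 + o) = -8 + (3 + o)*(4 + o))
(-3*(-5)*(-5))*(6 + I(-4)) = (-3*(-5)*(-5))*(6 + (4 + (-4)² + 7*(-4))) = (15*(-5))*(6 + (4 + 16 - 28)) = -75*(6 - 8) = -75*(-2) = 150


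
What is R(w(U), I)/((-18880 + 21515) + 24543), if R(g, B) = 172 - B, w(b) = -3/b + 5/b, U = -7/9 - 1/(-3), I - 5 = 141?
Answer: 13/13589 ≈ 0.00095666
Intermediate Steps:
I = 146 (I = 5 + 141 = 146)
U = -4/9 (U = -7*⅑ - 1*(-⅓) = -7/9 + ⅓ = -4/9 ≈ -0.44444)
w(b) = 2/b
R(w(U), I)/((-18880 + 21515) + 24543) = (172 - 1*146)/((-18880 + 21515) + 24543) = (172 - 146)/(2635 + 24543) = 26/27178 = 26*(1/27178) = 13/13589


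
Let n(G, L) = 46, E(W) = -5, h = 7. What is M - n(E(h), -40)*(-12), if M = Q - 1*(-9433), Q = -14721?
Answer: -4736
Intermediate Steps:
M = -5288 (M = -14721 - 1*(-9433) = -14721 + 9433 = -5288)
M - n(E(h), -40)*(-12) = -5288 - 46*(-12) = -5288 - 1*(-552) = -5288 + 552 = -4736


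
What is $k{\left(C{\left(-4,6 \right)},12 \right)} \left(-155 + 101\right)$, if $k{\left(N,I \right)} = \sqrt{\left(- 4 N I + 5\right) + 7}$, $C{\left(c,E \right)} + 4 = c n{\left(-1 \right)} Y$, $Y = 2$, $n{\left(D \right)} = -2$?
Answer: $- 108 i \sqrt{141} \approx - 1282.4 i$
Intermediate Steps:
$C{\left(c,E \right)} = -4 - 4 c$ ($C{\left(c,E \right)} = -4 + c \left(-2\right) 2 = -4 + - 2 c 2 = -4 - 4 c$)
$k{\left(N,I \right)} = \sqrt{12 - 4 I N}$ ($k{\left(N,I \right)} = \sqrt{\left(- 4 I N + 5\right) + 7} = \sqrt{\left(5 - 4 I N\right) + 7} = \sqrt{12 - 4 I N}$)
$k{\left(C{\left(-4,6 \right)},12 \right)} \left(-155 + 101\right) = 2 \sqrt{3 - 12 \left(-4 - -16\right)} \left(-155 + 101\right) = 2 \sqrt{3 - 12 \left(-4 + 16\right)} \left(-54\right) = 2 \sqrt{3 - 12 \cdot 12} \left(-54\right) = 2 \sqrt{3 - 144} \left(-54\right) = 2 \sqrt{-141} \left(-54\right) = 2 i \sqrt{141} \left(-54\right) = - 108 i \sqrt{141}$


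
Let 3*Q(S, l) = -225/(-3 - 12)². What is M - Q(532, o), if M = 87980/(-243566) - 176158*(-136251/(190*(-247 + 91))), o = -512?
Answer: -1461499788614887/1804824060 ≈ -8.0977e+5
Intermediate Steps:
Q(S, l) = -⅓ (Q(S, l) = (-225/(-3 - 12)²)/3 = (-225/((-15)²))/3 = (-225/225)/3 = (-225*1/225)/3 = (⅓)*(-1) = -⅓)
M = -487166796740969/601608020 (M = 87980*(-1/243566) - 176158/(-156*(-190)*(1/136251)) = -43990/121783 - 176158/(29640*(1/136251)) = -43990/121783 - 176158/9880/45417 = -43990/121783 - 176158*45417/9880 = -43990/121783 - 4000283943/4940 = -487166796740969/601608020 ≈ -8.0977e+5)
M - Q(532, o) = -487166796740969/601608020 - 1*(-⅓) = -487166796740969/601608020 + ⅓ = -1461499788614887/1804824060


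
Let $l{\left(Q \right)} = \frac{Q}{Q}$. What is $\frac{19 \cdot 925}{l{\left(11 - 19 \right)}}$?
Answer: $17575$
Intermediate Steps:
$l{\left(Q \right)} = 1$
$\frac{19 \cdot 925}{l{\left(11 - 19 \right)}} = \frac{19 \cdot 925}{1} = 17575 \cdot 1 = 17575$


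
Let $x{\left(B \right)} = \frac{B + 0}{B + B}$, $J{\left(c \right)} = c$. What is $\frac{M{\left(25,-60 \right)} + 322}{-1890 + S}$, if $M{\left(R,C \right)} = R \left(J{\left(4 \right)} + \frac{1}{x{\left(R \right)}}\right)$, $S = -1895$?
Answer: $- \frac{472}{3785} \approx -0.1247$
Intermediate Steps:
$x{\left(B \right)} = \frac{1}{2}$ ($x{\left(B \right)} = \frac{B}{2 B} = B \frac{1}{2 B} = \frac{1}{2}$)
$M{\left(R,C \right)} = 6 R$ ($M{\left(R,C \right)} = R \left(4 + \frac{1}{\frac{1}{2}}\right) = R \left(4 + 2\right) = R 6 = 6 R$)
$\frac{M{\left(25,-60 \right)} + 322}{-1890 + S} = \frac{6 \cdot 25 + 322}{-1890 - 1895} = \frac{150 + 322}{-3785} = 472 \left(- \frac{1}{3785}\right) = - \frac{472}{3785}$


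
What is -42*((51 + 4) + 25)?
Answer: -3360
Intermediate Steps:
-42*((51 + 4) + 25) = -42*(55 + 25) = -42*80 = -3360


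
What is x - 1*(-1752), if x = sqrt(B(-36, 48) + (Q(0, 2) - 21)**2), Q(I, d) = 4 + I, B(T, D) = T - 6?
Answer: 1752 + sqrt(247) ≈ 1767.7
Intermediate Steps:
B(T, D) = -6 + T
x = sqrt(247) (x = sqrt((-6 - 36) + ((4 + 0) - 21)**2) = sqrt(-42 + (4 - 21)**2) = sqrt(-42 + (-17)**2) = sqrt(-42 + 289) = sqrt(247) ≈ 15.716)
x - 1*(-1752) = sqrt(247) - 1*(-1752) = sqrt(247) + 1752 = 1752 + sqrt(247)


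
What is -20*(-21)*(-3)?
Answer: -1260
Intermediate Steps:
-20*(-21)*(-3) = 420*(-3) = -1260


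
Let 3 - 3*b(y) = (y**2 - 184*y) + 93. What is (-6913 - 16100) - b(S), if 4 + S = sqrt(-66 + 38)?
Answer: -68225/3 - 128*I*sqrt(7) ≈ -22742.0 - 338.66*I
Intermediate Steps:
S = -4 + 2*I*sqrt(7) (S = -4 + sqrt(-66 + 38) = -4 + sqrt(-28) = -4 + 2*I*sqrt(7) ≈ -4.0 + 5.2915*I)
b(y) = -30 - y**2/3 + 184*y/3 (b(y) = 1 - ((y**2 - 184*y) + 93)/3 = 1 - (93 + y**2 - 184*y)/3 = 1 + (-31 - y**2/3 + 184*y/3) = -30 - y**2/3 + 184*y/3)
(-6913 - 16100) - b(S) = (-6913 - 16100) - (-30 - (-4 + 2*I*sqrt(7))**2/3 + 184*(-4 + 2*I*sqrt(7))/3) = -23013 - (-30 - (-4 + 2*I*sqrt(7))**2/3 + (-736/3 + 368*I*sqrt(7)/3)) = -23013 - (-826/3 - (-4 + 2*I*sqrt(7))**2/3 + 368*I*sqrt(7)/3) = -23013 + (826/3 + (-4 + 2*I*sqrt(7))**2/3 - 368*I*sqrt(7)/3) = -68213/3 + (-4 + 2*I*sqrt(7))**2/3 - 368*I*sqrt(7)/3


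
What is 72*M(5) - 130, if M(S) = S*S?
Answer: 1670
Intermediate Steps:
M(S) = S²
72*M(5) - 130 = 72*5² - 130 = 72*25 - 130 = 1800 - 130 = 1670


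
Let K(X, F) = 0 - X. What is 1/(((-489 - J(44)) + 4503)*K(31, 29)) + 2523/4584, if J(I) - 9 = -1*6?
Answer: 547483/994728 ≈ 0.55038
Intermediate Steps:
J(I) = 3 (J(I) = 9 - 1*6 = 9 - 6 = 3)
K(X, F) = -X
1/(((-489 - J(44)) + 4503)*K(31, 29)) + 2523/4584 = 1/(((-489 - 1*3) + 4503)*((-1*31))) + 2523/4584 = 1/(((-489 - 3) + 4503)*(-31)) + 2523*(1/4584) = -1/31/(-492 + 4503) + 841/1528 = -1/31/4011 + 841/1528 = (1/4011)*(-1/31) + 841/1528 = -1/124341 + 841/1528 = 547483/994728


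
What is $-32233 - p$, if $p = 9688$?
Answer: $-41921$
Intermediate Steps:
$-32233 - p = -32233 - 9688 = -41921$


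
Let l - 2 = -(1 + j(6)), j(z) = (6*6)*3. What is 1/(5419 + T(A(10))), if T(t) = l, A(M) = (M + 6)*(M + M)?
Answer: 1/5312 ≈ 0.00018825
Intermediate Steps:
j(z) = 108 (j(z) = 36*3 = 108)
A(M) = 2*M*(6 + M) (A(M) = (6 + M)*(2*M) = 2*M*(6 + M))
l = -107 (l = 2 - (1 + 108) = 2 - 1*109 = 2 - 109 = -107)
T(t) = -107
1/(5419 + T(A(10))) = 1/(5419 - 107) = 1/5312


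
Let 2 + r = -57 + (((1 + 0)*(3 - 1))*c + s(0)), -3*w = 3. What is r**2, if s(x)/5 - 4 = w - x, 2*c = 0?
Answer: 1936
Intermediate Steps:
w = -1 (w = -1/3*3 = -1)
c = 0 (c = (1/2)*0 = 0)
s(x) = 15 - 5*x (s(x) = 20 + 5*(-1 - x) = 20 + (-5 - 5*x) = 15 - 5*x)
r = -44 (r = -2 + (-57 + (((1 + 0)*(3 - 1))*0 + (15 - 5*0))) = -2 + (-57 + ((1*2)*0 + (15 + 0))) = -2 + (-57 + (2*0 + 15)) = -2 + (-57 + (0 + 15)) = -2 + (-57 + 15) = -2 - 42 = -44)
r**2 = (-44)**2 = 1936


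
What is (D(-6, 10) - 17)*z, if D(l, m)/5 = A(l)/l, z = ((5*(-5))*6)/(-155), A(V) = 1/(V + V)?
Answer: -6095/372 ≈ -16.384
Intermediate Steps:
A(V) = 1/(2*V)
z = 30/31 (z = -25*6*(-1/155) = -150*(-1/155) = 30/31 ≈ 0.96774)
D(l, m) = 5/(2*l**2) (D(l, m) = 5*((1/(2*l))/l) = 5*(1/(2*l**2)) = 5/(2*l**2))
(D(-6, 10) - 17)*z = ((5/2)/(-6)**2 - 17)*(30/31) = ((5/2)*(1/36) - 17)*(30/31) = (5/72 - 17)*(30/31) = -1219/72*30/31 = -6095/372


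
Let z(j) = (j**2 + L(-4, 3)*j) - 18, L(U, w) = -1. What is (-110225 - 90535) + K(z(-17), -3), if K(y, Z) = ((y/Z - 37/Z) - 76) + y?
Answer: -601895/3 ≈ -2.0063e+5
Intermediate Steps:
z(j) = -18 + j**2 - j (z(j) = (j**2 - j) - 18 = -18 + j**2 - j)
K(y, Z) = -76 + y - 37/Z + y/Z (K(y, Z) = ((-37/Z + y/Z) - 76) + y = (-76 - 37/Z + y/Z) + y = -76 + y - 37/Z + y/Z)
(-110225 - 90535) + K(z(-17), -3) = (-110225 - 90535) + (-37 + (-18 + (-17)**2 - 1*(-17)) - 3*(-76 + (-18 + (-17)**2 - 1*(-17))))/(-3) = -200760 - (-37 + (-18 + 289 + 17) - 3*(-76 + (-18 + 289 + 17)))/3 = -200760 - (-37 + 288 - 3*(-76 + 288))/3 = -200760 - (-37 + 288 - 3*212)/3 = -200760 - (-37 + 288 - 636)/3 = -200760 - 1/3*(-385) = -200760 + 385/3 = -601895/3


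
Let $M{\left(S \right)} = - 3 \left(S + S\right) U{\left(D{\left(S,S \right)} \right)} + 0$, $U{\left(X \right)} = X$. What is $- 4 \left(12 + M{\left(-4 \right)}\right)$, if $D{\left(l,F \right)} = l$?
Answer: $336$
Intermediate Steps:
$M{\left(S \right)} = - 6 S^{2}$ ($M{\left(S \right)} = - 3 \left(S + S\right) S + 0 = - 3 \cdot 2 S S + 0 = - 6 S S + 0 = - 6 S^{2} + 0 = - 6 S^{2}$)
$- 4 \left(12 + M{\left(-4 \right)}\right) = - 4 \left(12 - 6 \left(-4\right)^{2}\right) = - 4 \left(12 - 96\right) = \left(-4\right) \left(-84\right) = 336$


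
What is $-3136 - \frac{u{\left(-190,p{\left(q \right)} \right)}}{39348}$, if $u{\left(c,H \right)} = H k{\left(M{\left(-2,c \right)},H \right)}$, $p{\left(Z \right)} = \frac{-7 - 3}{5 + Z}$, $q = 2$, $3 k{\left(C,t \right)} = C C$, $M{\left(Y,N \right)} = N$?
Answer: $- \frac{647735222}{206577} \approx -3135.6$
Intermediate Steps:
$k{\left(C,t \right)} = \frac{C^{2}}{3}$ ($k{\left(C,t \right)} = \frac{C C}{3} = \frac{C^{2}}{3}$)
$p{\left(Z \right)} = - \frac{10}{5 + Z}$
$u{\left(c,H \right)} = \frac{H c^{2}}{3}$ ($u{\left(c,H \right)} = H \frac{c^{2}}{3} = \frac{H c^{2}}{3}$)
$-3136 - \frac{u{\left(-190,p{\left(q \right)} \right)}}{39348} = -3136 - \frac{\frac{1}{3} \left(- \frac{10}{5 + 2}\right) \left(-190\right)^{2}}{39348} = -3136 - \frac{1}{3} \left(- \frac{10}{7}\right) 36100 \cdot \frac{1}{39348} = -3136 - \left(- \frac{361000}{21}\right) \frac{1}{39348} = -3136 - - \frac{90250}{206577} = -3136 + \frac{90250}{206577} = - \frac{647735222}{206577}$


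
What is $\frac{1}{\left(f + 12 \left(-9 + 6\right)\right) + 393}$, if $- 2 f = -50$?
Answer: $\frac{1}{382} \approx 0.0026178$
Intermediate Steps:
$f = 25$ ($f = \left(- \frac{1}{2}\right) \left(-50\right) = 25$)
$\frac{1}{\left(f + 12 \left(-9 + 6\right)\right) + 393} = \frac{1}{\left(25 + 12 \left(-9 + 6\right)\right) + 393} = \frac{1}{\left(25 + 12 \left(-3\right)\right) + 393} = \frac{1}{\left(25 - 36\right) + 393} = \frac{1}{-11 + 393} = \frac{1}{382}$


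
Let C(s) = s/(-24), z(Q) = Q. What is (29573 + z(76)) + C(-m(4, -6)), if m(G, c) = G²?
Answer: 88949/3 ≈ 29650.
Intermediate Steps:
C(s) = -s/24 (C(s) = s*(-1/24) = -s/24)
(29573 + z(76)) + C(-m(4, -6)) = (29573 + 76) - (-1)*4²/24 = 29649 - (-1)*16/24 = 29649 - 1/24*(-16) = 29649 + ⅔ = 88949/3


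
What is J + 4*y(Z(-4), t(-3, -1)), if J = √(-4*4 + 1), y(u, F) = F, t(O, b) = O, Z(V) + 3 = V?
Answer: -12 + I*√15 ≈ -12.0 + 3.873*I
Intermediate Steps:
Z(V) = -3 + V
J = I*√15 (J = √(-16 + 1) = √(-15) = I*√15 ≈ 3.873*I)
J + 4*y(Z(-4), t(-3, -1)) = I*√15 + 4*(-3) = I*√15 - 12 = -12 + I*√15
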